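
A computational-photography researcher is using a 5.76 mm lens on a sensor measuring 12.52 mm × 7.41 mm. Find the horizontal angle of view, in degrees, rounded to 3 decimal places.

94.764°

Angle of view α = 2·arctan(w/2f) with w = 12.52 mm and f = 5.76 mm.
w/2f = 1.08681; arctan(1.08681) ≈ 47.3820°, so α ≈ 94.7640°.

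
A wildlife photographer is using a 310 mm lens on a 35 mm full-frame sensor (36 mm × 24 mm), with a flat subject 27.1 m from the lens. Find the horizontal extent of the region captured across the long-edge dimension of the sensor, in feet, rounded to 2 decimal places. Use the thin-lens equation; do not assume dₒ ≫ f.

10.21 ft

dₒ: 27.1 m = 27100 mm.
Similar triangles through the lens centre give W/dₒ = w/dᵢ; with 1/f = 1/dₒ + 1/dᵢ this gives W = w·(dₒ − f)/f.
W = 36 mm × (27100 − 310) / 310 = 36 × 86.4194 ≈ 3111.097 mm = 3111.097/304.8 ft = 10.207 ft.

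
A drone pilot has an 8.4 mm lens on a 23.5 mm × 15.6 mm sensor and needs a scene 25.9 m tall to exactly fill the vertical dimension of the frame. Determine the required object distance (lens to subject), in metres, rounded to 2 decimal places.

W: 25.9 m = 25900 mm.
Magnification m = h/W = dᵢ/dₒ; combined with 1/f = 1/dₒ + 1/dᵢ this gives dₒ = f·(1 + W/h).
dₒ = 8.4 mm × (1 + 25900/15.6) = 8.4 × 1661.2564 ≈ 13954.554 mm = 13.9546 m.

13.95 m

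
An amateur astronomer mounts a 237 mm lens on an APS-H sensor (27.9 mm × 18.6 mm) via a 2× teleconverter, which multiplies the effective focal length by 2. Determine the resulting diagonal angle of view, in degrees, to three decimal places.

4.052°

Effective focal length f = 237 × 2 = 474 mm.
Sensor diagonal = √(27.9² + 18.6²) = √1124.3700 ≈ 33.5316 mm.
α = 2·arctan(33.532 / (2 × 474)) = 2·arctan(0.03537) ≈ 4.0515°.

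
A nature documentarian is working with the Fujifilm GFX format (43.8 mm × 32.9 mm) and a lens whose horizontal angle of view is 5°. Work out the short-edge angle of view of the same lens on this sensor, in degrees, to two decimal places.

3.76°

From the horizontal AOV: f = 43.8 / (2·tan(2.5°)) = 43.8 / 0.08732 ≈ 501.5925 mm.
Short-edge AOV = 2·arctan(32.9 / (2 × 501.5925)) = 2·arctan(0.03280) ≈ 3.7567°.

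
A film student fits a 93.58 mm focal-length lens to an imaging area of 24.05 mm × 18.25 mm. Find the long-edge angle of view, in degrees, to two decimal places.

Angle of view α = 2·arctan(w/2f) with w = 24.05 mm and f = 93.58 mm.
w/2f = 0.12850; arctan(0.12850) ≈ 7.3224°, so α ≈ 14.6447°.

14.64°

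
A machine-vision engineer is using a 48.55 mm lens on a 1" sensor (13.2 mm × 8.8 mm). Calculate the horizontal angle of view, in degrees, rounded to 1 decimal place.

15.5°

Angle of view α = 2·arctan(w/2f) with w = 13.2 mm and f = 48.55 mm.
w/2f = 0.13594; arctan(0.13594) ≈ 7.7415°, so α ≈ 15.4829°.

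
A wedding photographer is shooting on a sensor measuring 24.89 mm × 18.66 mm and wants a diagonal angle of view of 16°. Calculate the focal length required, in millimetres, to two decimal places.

Sensor diagonal = √(24.89² + 18.66²) = √967.7077 ≈ 31.1080 mm.
From α = 2·arctan(d/2f) we get f = d / (2·tan(α/2)).
With d = 31.1080 mm and α/2 = 8°, tan(α/2) ≈ 0.14054, so f ≈ 31.1080 / 0.28108 ≈ 110.6725 mm.

110.67 mm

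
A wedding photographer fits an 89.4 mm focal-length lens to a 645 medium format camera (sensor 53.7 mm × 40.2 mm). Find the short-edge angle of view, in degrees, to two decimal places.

25.34°

Angle of view α = 2·arctan(h/2f) with h = 40.2 mm and f = 89.4 mm.
h/2f = 0.22483; arctan(0.22483) ≈ 12.6712°, so α ≈ 25.3425°.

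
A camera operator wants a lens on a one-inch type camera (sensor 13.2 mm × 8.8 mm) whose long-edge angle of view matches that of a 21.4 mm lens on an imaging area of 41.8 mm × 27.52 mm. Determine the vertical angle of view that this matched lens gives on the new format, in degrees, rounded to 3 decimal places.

66.136°

Equal long-edge AOV ⇒ f₂ = f₁ · 13.2/41.8 = 21.4 × 0.31579 ≈ 6.7579 mm.
Vertical AOV on the new format = 2·arctan(8.8 / (2 × 6.7579)) = 2·arctan(0.65109) ≈ 66.1355°.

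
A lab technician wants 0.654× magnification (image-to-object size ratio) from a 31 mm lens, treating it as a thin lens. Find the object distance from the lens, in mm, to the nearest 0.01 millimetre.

78.40 mm

With m = dᵢ/dₒ and 1/f = 1/dₒ + 1/dᵢ, substituting dᵢ = m·dₒ gives 1/f = (1 + 1/m)/dₒ, hence dₒ = f·(1 + 1/m).
dₒ = 31 × (1 + 1/0.654) = 31 × 2.52905 ≈ 78.401 mm.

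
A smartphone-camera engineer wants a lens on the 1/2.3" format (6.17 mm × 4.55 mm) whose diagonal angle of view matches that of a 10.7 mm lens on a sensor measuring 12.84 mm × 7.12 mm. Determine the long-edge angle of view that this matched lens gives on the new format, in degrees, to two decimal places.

Sensor diagonal = √(12.84² + 7.12²) = √215.5600 ≈ 14.6820 mm.
Sensor diagonal = √(6.17² + 4.55²) = √58.7714 ≈ 7.6663 mm.
Equal diagonal AOV ⇒ f₂ = f₁ · 7.6663/14.6820 = 10.7 × 0.52215 ≈ 5.5871 mm.
Long-edge AOV on the new format = 2·arctan(6.17 / (2 × 5.5871)) = 2·arctan(0.55217) ≈ 57.8123°.

57.81°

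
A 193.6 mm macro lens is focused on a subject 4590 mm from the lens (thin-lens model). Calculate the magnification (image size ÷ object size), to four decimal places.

0.0440×

Thin lens: 1/f = 1/dₒ + 1/dᵢ → 1/dᵢ = 1/193.6 − 1/4590 = 0.0049474 mm⁻¹, so dᵢ ≈ 202.1254 mm.
Magnification m = dᵢ/dₒ = 202.1254/4590 ≈ 0.04404.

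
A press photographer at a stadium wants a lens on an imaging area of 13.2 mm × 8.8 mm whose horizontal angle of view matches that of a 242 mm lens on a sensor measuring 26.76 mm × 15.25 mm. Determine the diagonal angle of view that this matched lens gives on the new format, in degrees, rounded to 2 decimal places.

Equal horizontal AOV ⇒ f₂ = f₁ · 13.2/26.76 = 242 × 0.49327 ≈ 119.3722 mm.
Sensor diagonal = √(13.2² + 8.8²) = √251.6800 ≈ 15.8644 mm.
Diagonal AOV on the new format = 2·arctan(15.8644 / (2 × 119.3722)) = 2·arctan(0.06645) ≈ 7.6034°.

7.60°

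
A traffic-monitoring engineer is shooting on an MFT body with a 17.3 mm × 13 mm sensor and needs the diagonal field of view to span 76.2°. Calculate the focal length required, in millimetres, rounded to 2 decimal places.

13.80 mm

Sensor diagonal = √(17.3² + 13²) = √468.2900 ≈ 21.6400 mm.
From α = 2·arctan(d/2f) we get f = d / (2·tan(α/2)).
With d = 21.6400 mm and α/2 = 38.1°, tan(α/2) ≈ 0.78410, so f ≈ 21.6400 / 1.56820 ≈ 13.7993 mm.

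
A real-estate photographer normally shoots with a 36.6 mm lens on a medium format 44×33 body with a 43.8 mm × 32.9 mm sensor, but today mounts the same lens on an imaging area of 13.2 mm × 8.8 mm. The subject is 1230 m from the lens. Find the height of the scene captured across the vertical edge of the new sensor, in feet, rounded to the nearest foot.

970 ft

The focal length stays 36.6 mm; the relevant sensor dimension is now h = 8.8 mm. Object distance dₒ = 1230 m = 1.23e+06 mm.
Thin-lens field height W = h·(dₒ − f)/f = 8.8 × (1.23e+06 − 36.6)/36.6 ≈ 295728.905 mm = 295728.905/304.8 ft = 970.239 ft.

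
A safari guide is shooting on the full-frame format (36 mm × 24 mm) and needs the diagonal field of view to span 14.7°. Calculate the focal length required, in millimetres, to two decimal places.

Sensor diagonal = √(36² + 24²) = √1872.0000 ≈ 43.2666 mm.
From α = 2·arctan(d/2f) we get f = d / (2·tan(α/2)).
With d = 43.2666 mm and α/2 = 7.35°, tan(α/2) ≈ 0.12899, so f ≈ 43.2666 / 0.25798 ≈ 167.7130 mm.

167.71 mm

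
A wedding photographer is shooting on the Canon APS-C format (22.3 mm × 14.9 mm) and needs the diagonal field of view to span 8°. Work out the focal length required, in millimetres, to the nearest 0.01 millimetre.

Sensor diagonal = √(22.3² + 14.9²) = √719.3000 ≈ 26.8198 mm.
From α = 2·arctan(d/2f) we get f = d / (2·tan(α/2)).
With d = 26.8198 mm and α/2 = 4°, tan(α/2) ≈ 0.06993, so f ≈ 26.8198 / 0.13985 ≈ 191.7703 mm.

191.77 mm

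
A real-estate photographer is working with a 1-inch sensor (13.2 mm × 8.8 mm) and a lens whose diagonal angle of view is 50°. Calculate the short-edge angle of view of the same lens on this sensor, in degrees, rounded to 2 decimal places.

29.00°

Sensor diagonal = √(13.2² + 8.8²) = √251.6800 ≈ 15.8644 mm.
From the diagonal AOV: f = 15.8644 / (2·tan(25°)) = 15.8644 / 0.93262 ≈ 17.0107 mm.
Short-edge AOV = 2·arctan(8.8 / (2 × 17.0107)) = 2·arctan(0.25866) ≈ 29.0047°.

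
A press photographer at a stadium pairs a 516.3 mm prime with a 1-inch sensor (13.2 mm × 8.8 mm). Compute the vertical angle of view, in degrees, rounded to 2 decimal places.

Angle of view α = 2·arctan(h/2f) with h = 8.8 mm and f = 516.3 mm.
h/2f = 0.00852; arctan(0.00852) ≈ 0.4883°, so α ≈ 0.9765°.

0.98°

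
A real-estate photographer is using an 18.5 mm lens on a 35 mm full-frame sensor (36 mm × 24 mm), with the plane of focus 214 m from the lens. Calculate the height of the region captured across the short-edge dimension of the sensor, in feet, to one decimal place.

910.8 ft

dₒ: 214 m = 214000 mm.
Similar triangles through the lens centre give W/dₒ = h/dᵢ; with 1/f = 1/dₒ + 1/dᵢ this gives W = h·(dₒ − f)/f.
W = 24 mm × (214000 − 18.5) / 18.5 = 24 × 11566.5676 ≈ 277597.622 mm = 277597.622/304.8 ft = 910.753 ft.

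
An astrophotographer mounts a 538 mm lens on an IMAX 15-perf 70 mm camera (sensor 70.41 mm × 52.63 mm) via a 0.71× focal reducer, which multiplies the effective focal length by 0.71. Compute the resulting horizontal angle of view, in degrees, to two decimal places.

Effective focal length f = 538 × 0.71 = 381.98 mm.
α = 2·arctan(70.41 / (2 × 381.98)) = 2·arctan(0.09216) ≈ 10.5315°.

10.53°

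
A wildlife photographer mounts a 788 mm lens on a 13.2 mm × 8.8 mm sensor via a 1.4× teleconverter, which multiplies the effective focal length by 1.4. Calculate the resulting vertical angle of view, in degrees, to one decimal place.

0.5°

Effective focal length f = 788 × 1.4 = 1103.2 mm.
α = 2·arctan(8.8 / (2 × 1103.2)) = 2·arctan(0.00399) ≈ 0.4570°.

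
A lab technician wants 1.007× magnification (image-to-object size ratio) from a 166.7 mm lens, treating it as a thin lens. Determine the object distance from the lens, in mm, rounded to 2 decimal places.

With m = dᵢ/dₒ and 1/f = 1/dₒ + 1/dᵢ, substituting dᵢ = m·dₒ gives 1/f = (1 + 1/m)/dₒ, hence dₒ = f·(1 + 1/m).
dₒ = 166.7 × (1 + 1/1.007) = 166.7 × 1.99305 ≈ 332.241 mm.

332.24 mm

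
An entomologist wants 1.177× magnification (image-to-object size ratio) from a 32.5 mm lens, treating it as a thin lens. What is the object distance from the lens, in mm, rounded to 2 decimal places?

With m = dᵢ/dₒ and 1/f = 1/dₒ + 1/dᵢ, substituting dᵢ = m·dₒ gives 1/f = (1 + 1/m)/dₒ, hence dₒ = f·(1 + 1/m).
dₒ = 32.5 × (1 + 1/1.177) = 32.5 × 1.84962 ≈ 60.113 mm.

60.11 mm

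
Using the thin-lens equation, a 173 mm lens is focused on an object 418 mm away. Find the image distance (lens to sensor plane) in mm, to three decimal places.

295.159 mm

1/dᵢ = 1/f − 1/dₒ = 1/173 − 1/418 = 0.0033880 mm⁻¹.
dᵢ = 1/0.0033880 ≈ 295.1592 mm.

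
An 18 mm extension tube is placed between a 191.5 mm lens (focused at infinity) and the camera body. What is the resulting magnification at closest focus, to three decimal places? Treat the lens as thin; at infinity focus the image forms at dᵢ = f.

The tube moves the image plane from f to f + e, so dᵢ = 191.5 + 18 = 209.5 mm. Focus is achieved when 1/f = 1/dₒ + 1/dᵢ, giving dₒ = 1/(1/f − 1/(f+e)).
Magnification m = dᵢ/dₒ = (f+e)·(1/f − 1/(f+e)) = e/f = 18/191.5 ≈ 0.0940.

0.094×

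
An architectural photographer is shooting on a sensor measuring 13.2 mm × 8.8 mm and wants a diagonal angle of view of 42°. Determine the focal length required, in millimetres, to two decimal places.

20.66 mm

Sensor diagonal = √(13.2² + 8.8²) = √251.6800 ≈ 15.8644 mm.
From α = 2·arctan(d/2f) we get f = d / (2·tan(α/2)).
With d = 15.8644 mm and α/2 = 21°, tan(α/2) ≈ 0.38386, so f ≈ 15.8644 / 0.76773 ≈ 20.6641 mm.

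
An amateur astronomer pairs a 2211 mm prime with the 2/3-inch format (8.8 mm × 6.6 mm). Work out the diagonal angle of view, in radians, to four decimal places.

Sensor diagonal = √(8.8² + 6.6²) = √121.0000 ≈ 11.0000 mm.
Angle of view α = 2·arctan(d/2f) with d = 11.0000 mm and f = 2211 mm.
d/2f = 0.00249; arctan(0.00249) ≈ 0.0025 rad, so α ≈ 0.0050 rad.

0.0050 rad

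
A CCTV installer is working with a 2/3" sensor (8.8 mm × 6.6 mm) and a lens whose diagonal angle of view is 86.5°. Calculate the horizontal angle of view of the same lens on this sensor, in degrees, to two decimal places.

Sensor diagonal = √(8.8² + 6.6²) = √121.0000 ≈ 11.0000 mm.
From the diagonal AOV: f = 11.0000 / (2·tan(43.25°)) = 11.0000 / 1.88141 ≈ 5.8467 mm.
Horizontal AOV = 2·arctan(8.8 / (2 × 5.8467)) = 2·arctan(0.75256) ≈ 73.9277°.

73.93°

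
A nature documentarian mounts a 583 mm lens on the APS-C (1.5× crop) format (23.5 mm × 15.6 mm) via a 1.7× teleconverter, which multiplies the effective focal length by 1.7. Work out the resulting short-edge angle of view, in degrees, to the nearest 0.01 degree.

0.90°

Effective focal length f = 583 × 1.7 = 991.1 mm.
α = 2·arctan(15.6 / (2 × 991.1)) = 2·arctan(0.00787) ≈ 0.9018°.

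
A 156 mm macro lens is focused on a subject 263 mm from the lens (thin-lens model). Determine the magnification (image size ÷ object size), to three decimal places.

Thin lens: 1/f = 1/dₒ + 1/dᵢ → 1/dᵢ = 1/156 − 1/263 = 0.0026080 mm⁻¹, so dᵢ ≈ 383.4393 mm.
Magnification m = dᵢ/dₒ = 383.4393/263 ≈ 1.45794.

1.458×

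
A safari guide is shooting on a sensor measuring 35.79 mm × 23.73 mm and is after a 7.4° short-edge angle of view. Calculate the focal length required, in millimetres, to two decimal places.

183.48 mm

From α = 2·arctan(h/2f) we get f = h / (2·tan(α/2)).
With h = 23.73 mm and α/2 = 3.7°, tan(α/2) ≈ 0.06467, so f ≈ 23.73 / 0.12933 ≈ 183.4782 mm.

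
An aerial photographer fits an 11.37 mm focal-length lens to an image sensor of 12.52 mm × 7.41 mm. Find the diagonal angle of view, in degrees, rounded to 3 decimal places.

Sensor diagonal = √(12.52² + 7.41²) = √211.6585 ≈ 14.5485 mm.
Angle of view α = 2·arctan(d/2f) with d = 14.5485 mm and f = 11.37 mm.
d/2f = 0.63978; arctan(0.63978) ≈ 32.6101°, so α ≈ 65.2202°.

65.220°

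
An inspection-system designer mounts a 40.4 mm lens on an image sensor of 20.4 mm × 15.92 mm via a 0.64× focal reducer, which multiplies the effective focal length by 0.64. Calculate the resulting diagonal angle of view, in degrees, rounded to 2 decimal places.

53.17°

Effective focal length f = 40.4 × 0.64 = 25.856 mm.
Sensor diagonal = √(20.4² + 15.92²) = √669.6064 ≈ 25.8768 mm.
α = 2·arctan(25.877 / (2 × 25.856)) = 2·arctan(0.50040) ≈ 53.1669°.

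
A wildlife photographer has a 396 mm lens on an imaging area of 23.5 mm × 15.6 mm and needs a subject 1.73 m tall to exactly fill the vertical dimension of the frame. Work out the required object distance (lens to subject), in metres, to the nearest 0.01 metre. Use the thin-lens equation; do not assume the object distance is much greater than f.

W: 1.73 m = 1730 mm.
Magnification m = h/W = dᵢ/dₒ; combined with 1/f = 1/dₒ + 1/dᵢ this gives dₒ = f·(1 + W/h).
dₒ = 396 mm × (1 + 1730/15.6) = 396 × 111.8974 ≈ 44311.385 mm = 44.3114 m.

44.31 m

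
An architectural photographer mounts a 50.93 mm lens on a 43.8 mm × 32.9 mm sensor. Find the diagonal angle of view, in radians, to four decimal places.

Sensor diagonal = √(43.8² + 32.9²) = √3000.8500 ≈ 54.7800 mm.
Angle of view α = 2·arctan(d/2f) with d = 54.7800 mm and f = 50.93 mm.
d/2f = 0.53780; arctan(0.53780) ≈ 0.4934 rad, so α ≈ 0.9869 rad.

0.9869 rad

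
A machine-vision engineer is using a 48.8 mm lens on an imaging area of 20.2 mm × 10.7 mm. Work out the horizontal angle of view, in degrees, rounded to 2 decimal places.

Angle of view α = 2·arctan(w/2f) with w = 20.2 mm and f = 48.8 mm.
w/2f = 0.20697; arctan(0.20697) ≈ 11.6933°, so α ≈ 23.3865°.

23.39°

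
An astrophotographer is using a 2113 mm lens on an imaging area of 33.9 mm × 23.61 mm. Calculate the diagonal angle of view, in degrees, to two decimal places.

Sensor diagonal = √(33.9² + 23.61²) = √1706.6421 ≈ 41.3115 mm.
Angle of view α = 2·arctan(d/2f) with d = 41.3115 mm and f = 2113 mm.
d/2f = 0.00978; arctan(0.00978) ≈ 0.5601°, so α ≈ 1.1202°.

1.12°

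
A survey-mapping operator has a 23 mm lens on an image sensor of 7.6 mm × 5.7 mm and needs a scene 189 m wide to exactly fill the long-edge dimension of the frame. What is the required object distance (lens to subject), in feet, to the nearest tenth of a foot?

1876.6 ft

W: 189 m = 189000 mm.
Magnification m = w/W = dᵢ/dₒ; combined with 1/f = 1/dₒ + 1/dᵢ this gives dₒ = f·(1 + W/w).
dₒ = 23 mm × (1 + 189000/7.6) = 23 × 24869.4211 ≈ 571996.684 mm = 571996.684/304.8 ft = 1876.63 ft.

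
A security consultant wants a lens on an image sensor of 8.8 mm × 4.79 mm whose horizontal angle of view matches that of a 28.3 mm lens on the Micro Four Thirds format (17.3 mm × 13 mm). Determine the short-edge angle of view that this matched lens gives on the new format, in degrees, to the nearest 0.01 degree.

18.89°

Equal horizontal AOV ⇒ f₂ = f₁ · 8.8/17.3 = 28.3 × 0.50867 ≈ 14.3954 mm.
Short-edge AOV on the new format = 2·arctan(4.79 / (2 × 14.3954)) = 2·arctan(0.16637) ≈ 18.8919°.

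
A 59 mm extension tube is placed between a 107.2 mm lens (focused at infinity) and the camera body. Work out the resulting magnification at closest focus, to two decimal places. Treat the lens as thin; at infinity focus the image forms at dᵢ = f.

0.55×

The tube moves the image plane from f to f + e, so dᵢ = 107.2 + 59 = 166.2 mm. Focus is achieved when 1/f = 1/dₒ + 1/dᵢ, giving dₒ = 1/(1/f − 1/(f+e)).
Magnification m = dᵢ/dₒ = (f+e)·(1/f − 1/(f+e)) = e/f = 59/107.2 ≈ 0.5504.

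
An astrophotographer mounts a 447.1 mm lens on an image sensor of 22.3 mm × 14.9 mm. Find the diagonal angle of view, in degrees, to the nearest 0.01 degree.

3.44°

Sensor diagonal = √(22.3² + 14.9²) = √719.3000 ≈ 26.8198 mm.
Angle of view α = 2·arctan(d/2f) with d = 26.8198 mm and f = 447.1 mm.
d/2f = 0.02999; arctan(0.02999) ≈ 1.7180°, so α ≈ 3.4359°.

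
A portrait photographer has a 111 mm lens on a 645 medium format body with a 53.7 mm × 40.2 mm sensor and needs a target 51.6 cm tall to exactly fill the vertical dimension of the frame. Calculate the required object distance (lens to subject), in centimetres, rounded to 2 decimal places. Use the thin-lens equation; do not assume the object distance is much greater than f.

W: 51.6 cm = 516 mm.
Magnification m = h/W = dᵢ/dₒ; combined with 1/f = 1/dₒ + 1/dᵢ this gives dₒ = f·(1 + W/h).
dₒ = 111 mm × (1 + 516/40.2) = 111 × 13.8358 ≈ 1535.776 mm = 153.578 cm.

153.58 cm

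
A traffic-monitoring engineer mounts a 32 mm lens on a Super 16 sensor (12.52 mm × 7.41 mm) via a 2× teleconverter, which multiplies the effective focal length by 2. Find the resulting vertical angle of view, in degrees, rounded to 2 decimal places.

6.63°

Effective focal length f = 32 × 2 = 64 mm.
α = 2·arctan(7.41 / (2 × 64)) = 2·arctan(0.05789) ≈ 6.6264°.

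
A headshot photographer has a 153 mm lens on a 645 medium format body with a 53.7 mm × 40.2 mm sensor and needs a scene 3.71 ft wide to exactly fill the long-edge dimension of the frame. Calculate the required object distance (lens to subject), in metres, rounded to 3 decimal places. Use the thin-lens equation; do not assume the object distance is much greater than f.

3.375 m

W: 3.71 ft × 304.8 mm/ft = 1130.81 mm.
Magnification m = w/W = dᵢ/dₒ; combined with 1/f = 1/dₒ + 1/dᵢ this gives dₒ = f·(1 + W/w).
dₒ = 153 mm × (1 + 1130.81/53.7) = 153 × 22.0579 ≈ 3374.855 mm = 3.37486 m.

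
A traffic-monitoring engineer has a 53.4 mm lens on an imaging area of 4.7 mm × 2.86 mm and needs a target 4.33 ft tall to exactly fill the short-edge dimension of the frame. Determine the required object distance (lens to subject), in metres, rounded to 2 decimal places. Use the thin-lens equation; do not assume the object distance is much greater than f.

W: 4.33 ft × 304.8 mm/ft = 1319.78 mm.
Magnification m = h/W = dᵢ/dₒ; combined with 1/f = 1/dₒ + 1/dᵢ this gives dₒ = f·(1 + W/h).
dₒ = 53.4 mm × (1 + 1319.78/2.86) = 53.4 × 462.4629 ≈ 24695.520 mm = 24.6955 m.

24.70 m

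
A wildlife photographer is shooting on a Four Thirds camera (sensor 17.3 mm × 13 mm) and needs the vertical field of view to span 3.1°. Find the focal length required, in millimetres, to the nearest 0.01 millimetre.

From α = 2·arctan(h/2f) we get f = h / (2·tan(α/2)).
With h = 13 mm and α/2 = 1.55°, tan(α/2) ≈ 0.02706, so f ≈ 13 / 0.05412 ≈ 240.2140 mm.

240.21 mm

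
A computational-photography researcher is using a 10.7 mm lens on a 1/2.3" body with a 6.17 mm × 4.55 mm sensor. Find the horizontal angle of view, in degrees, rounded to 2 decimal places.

32.17°

Angle of view α = 2·arctan(w/2f) with w = 6.17 mm and f = 10.7 mm.
w/2f = 0.28832; arctan(0.28832) ≈ 16.0832°, so α ≈ 32.1664°.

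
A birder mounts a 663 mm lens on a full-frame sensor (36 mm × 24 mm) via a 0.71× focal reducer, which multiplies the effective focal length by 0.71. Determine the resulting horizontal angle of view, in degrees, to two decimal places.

Effective focal length f = 663 × 0.71 = 470.73 mm.
α = 2·arctan(36 / (2 × 470.73)) = 2·arctan(0.03824) ≈ 4.3797°.

4.38°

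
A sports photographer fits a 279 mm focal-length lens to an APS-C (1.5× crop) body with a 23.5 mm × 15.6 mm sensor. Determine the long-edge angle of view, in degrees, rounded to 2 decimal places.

Angle of view α = 2·arctan(w/2f) with w = 23.5 mm and f = 279 mm.
w/2f = 0.04211; arctan(0.04211) ≈ 2.4116°, so α ≈ 4.8231°.

4.82°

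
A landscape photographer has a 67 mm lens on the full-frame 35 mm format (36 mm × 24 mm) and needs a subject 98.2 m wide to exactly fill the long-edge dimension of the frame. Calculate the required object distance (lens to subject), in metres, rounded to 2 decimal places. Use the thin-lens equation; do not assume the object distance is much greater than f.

W: 98.2 m = 98200 mm.
Magnification m = w/W = dᵢ/dₒ; combined with 1/f = 1/dₒ + 1/dᵢ this gives dₒ = f·(1 + W/w).
dₒ = 67 mm × (1 + 98200/36) = 67 × 2728.7778 ≈ 182828.111 mm = 182.828 m.

182.83 m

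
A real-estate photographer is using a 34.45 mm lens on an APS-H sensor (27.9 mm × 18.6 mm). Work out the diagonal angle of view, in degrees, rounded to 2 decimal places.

51.90°

Sensor diagonal = √(27.9² + 18.6²) = √1124.3700 ≈ 33.5316 mm.
Angle of view α = 2·arctan(d/2f) with d = 33.5316 mm and f = 34.45 mm.
d/2f = 0.48667; arctan(0.48667) ≈ 25.9508°, so α ≈ 51.9017°.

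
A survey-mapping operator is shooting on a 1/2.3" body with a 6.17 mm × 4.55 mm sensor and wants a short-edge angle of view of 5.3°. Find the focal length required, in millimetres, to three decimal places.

From α = 2·arctan(h/2f) we get f = h / (2·tan(α/2)).
With h = 4.55 mm and α/2 = 2.65°, tan(α/2) ≈ 0.04628, so f ≈ 4.55 / 0.09257 ≈ 49.1528 mm.

49.153 mm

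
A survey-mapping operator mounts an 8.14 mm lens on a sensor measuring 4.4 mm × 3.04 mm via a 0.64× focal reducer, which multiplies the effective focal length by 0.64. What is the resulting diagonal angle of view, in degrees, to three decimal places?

Effective focal length f = 8.14 × 0.64 = 5.2096 mm.
Sensor diagonal = √(4.4² + 3.04²) = √28.6016 ≈ 5.3480 mm.
α = 2·arctan(5.348 / (2 × 5.2096)) = 2·arctan(0.51329) ≈ 54.3417°.

54.342°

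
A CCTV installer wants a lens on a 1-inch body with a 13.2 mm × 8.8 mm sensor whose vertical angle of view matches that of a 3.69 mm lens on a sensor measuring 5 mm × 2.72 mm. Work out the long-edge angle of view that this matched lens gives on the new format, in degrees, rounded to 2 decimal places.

Equal vertical AOV ⇒ f₂ = f₁ · 8.8/2.72 = 3.69 × 3.23529 ≈ 11.9382 mm.
Long-edge AOV on the new format = 2·arctan(13.2 / (2 × 11.9382)) = 2·arctan(0.55285) ≈ 57.8716°.

57.87°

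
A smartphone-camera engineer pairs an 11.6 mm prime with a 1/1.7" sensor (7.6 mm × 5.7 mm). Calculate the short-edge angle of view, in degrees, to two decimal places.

27.61°

Angle of view α = 2·arctan(h/2f) with h = 5.7 mm and f = 11.6 mm.
h/2f = 0.24569; arctan(0.24569) ≈ 13.8036°, so α ≈ 27.6071°.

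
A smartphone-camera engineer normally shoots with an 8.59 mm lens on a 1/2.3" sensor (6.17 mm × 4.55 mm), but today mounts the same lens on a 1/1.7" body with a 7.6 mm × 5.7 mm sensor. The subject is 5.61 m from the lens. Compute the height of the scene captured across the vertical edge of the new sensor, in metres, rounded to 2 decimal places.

The focal length stays 8.59 mm; the relevant sensor dimension is now h = 5.7 mm. Object distance dₒ = 5.61 m = 5610 mm.
Thin-lens field height W = h·(dₒ − f)/f = 5.7 × (5610 − 8.59)/8.59 ≈ 3716.884 mm = 3.71688 m.

3.72 m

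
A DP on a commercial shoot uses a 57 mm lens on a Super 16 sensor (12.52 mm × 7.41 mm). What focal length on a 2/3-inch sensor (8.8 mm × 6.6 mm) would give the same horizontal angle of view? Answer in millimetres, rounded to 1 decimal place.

Equal angle of view means equal width/f ratio, so f₂ = f₁ · (width₂/width₁) = 57 × 8.8/12.52.
f₂ = 57 × 0.70288 ≈ 40.064 mm.

40.1 mm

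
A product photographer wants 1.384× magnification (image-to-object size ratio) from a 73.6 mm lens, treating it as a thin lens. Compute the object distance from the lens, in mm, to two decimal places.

126.78 mm

With m = dᵢ/dₒ and 1/f = 1/dₒ + 1/dᵢ, substituting dᵢ = m·dₒ gives 1/f = (1 + 1/m)/dₒ, hence dₒ = f·(1 + 1/m).
dₒ = 73.6 × (1 + 1/1.384) = 73.6 × 1.72254 ≈ 126.779 mm.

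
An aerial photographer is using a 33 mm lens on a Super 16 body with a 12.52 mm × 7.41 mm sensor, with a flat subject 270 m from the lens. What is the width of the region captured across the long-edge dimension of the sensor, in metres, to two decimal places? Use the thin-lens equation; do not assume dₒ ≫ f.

102.42 m

dₒ: 270 m = 270000 mm.
Similar triangles through the lens centre give W/dₒ = w/dᵢ; with 1/f = 1/dₒ + 1/dᵢ this gives W = w·(dₒ − f)/f.
W = 12.52 mm × (270000 − 33) / 33 = 12.52 × 8180.8182 ≈ 102423.844 mm = 102.424 m.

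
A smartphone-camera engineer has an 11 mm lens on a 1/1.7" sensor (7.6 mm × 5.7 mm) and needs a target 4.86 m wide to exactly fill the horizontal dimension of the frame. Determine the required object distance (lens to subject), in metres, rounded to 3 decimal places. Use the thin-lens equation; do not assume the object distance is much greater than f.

7.045 m

W: 4.86 m = 4860 mm.
Magnification m = w/W = dᵢ/dₒ; combined with 1/f = 1/dₒ + 1/dᵢ this gives dₒ = f·(1 + W/w).
dₒ = 11 mm × (1 + 4860/7.6) = 11 × 640.4737 ≈ 7045.211 mm = 7.04521 m.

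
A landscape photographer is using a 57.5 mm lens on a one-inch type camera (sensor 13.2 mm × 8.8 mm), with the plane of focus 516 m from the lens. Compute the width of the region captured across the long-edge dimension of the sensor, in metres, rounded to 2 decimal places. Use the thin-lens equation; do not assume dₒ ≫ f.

dₒ: 516 m = 516000 mm.
Similar triangles through the lens centre give W/dₒ = w/dᵢ; with 1/f = 1/dₒ + 1/dᵢ this gives W = w·(dₒ − f)/f.
W = 13.2 mm × (516000 − 57.5) / 57.5 = 13.2 × 8972.9130 ≈ 118442.452 mm = 118.442 m.

118.44 m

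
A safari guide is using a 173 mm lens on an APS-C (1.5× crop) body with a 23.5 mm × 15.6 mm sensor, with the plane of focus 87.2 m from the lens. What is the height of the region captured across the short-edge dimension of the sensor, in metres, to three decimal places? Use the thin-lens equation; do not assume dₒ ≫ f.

7.848 m

dₒ: 87.2 m = 87200 mm.
Similar triangles through the lens centre give W/dₒ = h/dᵢ; with 1/f = 1/dₒ + 1/dᵢ this gives W = h·(dₒ − f)/f.
W = 15.6 mm × (87200 − 173) / 173 = 15.6 × 503.0462 ≈ 7847.521 mm = 7.84752 m.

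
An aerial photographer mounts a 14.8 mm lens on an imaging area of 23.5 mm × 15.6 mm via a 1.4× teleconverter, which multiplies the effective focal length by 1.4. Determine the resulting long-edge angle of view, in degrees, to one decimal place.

59.1°

Effective focal length f = 14.8 × 1.4 = 20.72 mm.
α = 2·arctan(23.5 / (2 × 20.72)) = 2·arctan(0.56708) ≈ 59.1138°.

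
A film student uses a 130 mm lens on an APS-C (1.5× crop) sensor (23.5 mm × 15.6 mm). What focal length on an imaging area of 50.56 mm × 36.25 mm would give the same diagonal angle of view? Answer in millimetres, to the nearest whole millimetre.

Sensor diagonal = √(23.5² + 15.6²) = √795.6100 ≈ 28.2066 mm.
Sensor diagonal = √(50.56² + 36.25²) = √3870.3761 ≈ 62.2123 mm.
Equal angle of view means equal diagonal/f ratio, so f₂ = f₁ · (diagonal₂/diagonal₁) = 130 × 62.2123/28.2066.
f₂ = 130 × 2.20560 ≈ 286.728 mm.

287 mm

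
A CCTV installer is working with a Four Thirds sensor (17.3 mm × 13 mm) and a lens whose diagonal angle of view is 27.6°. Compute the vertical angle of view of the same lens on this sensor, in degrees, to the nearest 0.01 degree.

16.79°

Sensor diagonal = √(17.3² + 13²) = √468.2900 ≈ 21.6400 mm.
From the diagonal AOV: f = 21.6400 / (2·tan(13.8°)) = 21.6400 / 0.49125 ≈ 44.0512 mm.
Vertical AOV = 2·arctan(13 / (2 × 44.0512)) = 2·arctan(0.14756) ≈ 16.7875°.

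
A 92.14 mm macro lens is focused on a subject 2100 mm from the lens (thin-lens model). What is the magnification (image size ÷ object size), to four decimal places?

Thin lens: 1/f = 1/dₒ + 1/dᵢ → 1/dᵢ = 1/92.14 − 1/2100 = 0.0103769 mm⁻¹, so dᵢ ≈ 96.3683 mm.
Magnification m = dᵢ/dₒ = 96.3683/2100 ≈ 0.04589.

0.0459×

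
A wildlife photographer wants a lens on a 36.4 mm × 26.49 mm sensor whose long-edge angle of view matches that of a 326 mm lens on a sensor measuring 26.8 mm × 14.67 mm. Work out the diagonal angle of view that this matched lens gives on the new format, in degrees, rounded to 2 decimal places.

Equal long-edge AOV ⇒ f₂ = f₁ · 36.4/26.8 = 326 × 1.35821 ≈ 442.7761 mm.
Sensor diagonal = √(36.4² + 26.49²) = √2026.6801 ≈ 45.0187 mm.
Diagonal AOV on the new format = 2·arctan(45.0187 / (2 × 442.7761)) = 2·arctan(0.05084) ≈ 5.8205°.

5.82°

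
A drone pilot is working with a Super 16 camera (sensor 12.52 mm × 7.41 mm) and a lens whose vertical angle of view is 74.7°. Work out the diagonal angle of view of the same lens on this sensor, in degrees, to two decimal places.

From the vertical AOV: f = 7.41 / (2·tan(37.35°)) = 7.41 / 1.52635 ≈ 4.8547 mm.
Sensor diagonal = √(12.52² + 7.41²) = √211.6585 ≈ 14.5485 mm.
Diagonal AOV = 2·arctan(14.5485 / (2 × 4.8547)) = 2·arctan(1.49839) ≈ 112.5630°.

112.56°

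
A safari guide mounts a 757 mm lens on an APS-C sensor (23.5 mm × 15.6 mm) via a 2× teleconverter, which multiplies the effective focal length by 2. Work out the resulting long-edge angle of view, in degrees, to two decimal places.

Effective focal length f = 757 × 2 = 1514 mm.
α = 2·arctan(23.5 / (2 × 1514)) = 2·arctan(0.00776) ≈ 0.8893°.

0.89°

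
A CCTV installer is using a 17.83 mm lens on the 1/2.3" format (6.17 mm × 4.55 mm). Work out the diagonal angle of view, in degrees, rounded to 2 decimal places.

24.27°

Sensor diagonal = √(6.17² + 4.55²) = √58.7714 ≈ 7.6663 mm.
Angle of view α = 2·arctan(d/2f) with d = 7.6663 mm and f = 17.83 mm.
d/2f = 0.21498; arctan(0.21498) ≈ 12.1329°, so α ≈ 24.2658°.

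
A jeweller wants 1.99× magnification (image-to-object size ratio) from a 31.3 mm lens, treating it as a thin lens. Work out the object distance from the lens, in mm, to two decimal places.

With m = dᵢ/dₒ and 1/f = 1/dₒ + 1/dᵢ, substituting dᵢ = m·dₒ gives 1/f = (1 + 1/m)/dₒ, hence dₒ = f·(1 + 1/m).
dₒ = 31.3 × (1 + 1/1.99) = 31.3 × 1.50251 ≈ 47.029 mm.

47.03 mm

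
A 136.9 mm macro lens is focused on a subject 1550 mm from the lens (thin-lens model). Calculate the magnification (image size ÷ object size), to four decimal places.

Thin lens: 1/f = 1/dₒ + 1/dᵢ → 1/dᵢ = 1/136.9 − 1/1550 = 0.0066594 mm⁻¹, so dᵢ ≈ 150.1628 mm.
Magnification m = dᵢ/dₒ = 150.1628/1550 ≈ 0.09688.

0.0969×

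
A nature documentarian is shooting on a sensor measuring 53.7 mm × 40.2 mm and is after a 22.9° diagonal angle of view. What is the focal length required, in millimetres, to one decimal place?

165.6 mm

Sensor diagonal = √(53.7² + 40.2²) = √4499.7300 ≈ 67.0800 mm.
From α = 2·arctan(d/2f) we get f = d / (2·tan(α/2)).
With d = 67.0800 mm and α/2 = 11.45°, tan(α/2) ≈ 0.20254, so f ≈ 67.0800 / 0.40509 ≈ 165.5940 mm.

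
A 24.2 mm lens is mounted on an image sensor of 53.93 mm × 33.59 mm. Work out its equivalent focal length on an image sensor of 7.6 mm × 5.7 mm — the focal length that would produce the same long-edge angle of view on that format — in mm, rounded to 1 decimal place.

3.4 mm

Equal angle of view means equal width/f ratio, so f₂ = f₁ · (width₂/width₁) = 24.2 × 7.6/53.93.
f₂ = 24.2 × 0.14092 ≈ 3.410 mm.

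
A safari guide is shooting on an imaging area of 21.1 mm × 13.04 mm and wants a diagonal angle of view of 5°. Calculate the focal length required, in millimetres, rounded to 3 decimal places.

284.056 mm

Sensor diagonal = √(21.1² + 13.04²) = √615.2516 ≈ 24.8043 mm.
From α = 2·arctan(d/2f) we get f = d / (2·tan(α/2)).
With d = 24.8043 mm and α/2 = 2.5°, tan(α/2) ≈ 0.04366, so f ≈ 24.8043 / 0.08732 ≈ 284.0555 mm.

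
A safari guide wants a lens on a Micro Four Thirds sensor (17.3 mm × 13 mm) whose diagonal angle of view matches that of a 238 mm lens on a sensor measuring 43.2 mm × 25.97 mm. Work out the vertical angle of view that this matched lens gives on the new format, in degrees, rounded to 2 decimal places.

7.28°

Sensor diagonal = √(43.2² + 25.97²) = √2540.6809 ≈ 50.4052 mm.
Sensor diagonal = √(17.3² + 13²) = √468.2900 ≈ 21.6400 mm.
Equal diagonal AOV ⇒ f₂ = f₁ · 21.6400/50.4052 = 238 × 0.42932 ≈ 102.1785 mm.
Vertical AOV on the new format = 2·arctan(13 / (2 × 102.1785)) = 2·arctan(0.06361) ≈ 7.2798°.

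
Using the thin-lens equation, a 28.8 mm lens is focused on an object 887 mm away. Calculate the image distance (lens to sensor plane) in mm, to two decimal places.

29.77 mm

1/dᵢ = 1/f − 1/dₒ = 1/28.8 − 1/887 = 0.0335948 mm⁻¹.
dᵢ = 1/0.0335948 ≈ 29.7665 mm.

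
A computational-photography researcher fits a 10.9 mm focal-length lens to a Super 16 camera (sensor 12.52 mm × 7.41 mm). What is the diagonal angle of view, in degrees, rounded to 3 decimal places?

Sensor diagonal = √(12.52² + 7.41²) = √211.6585 ≈ 14.5485 mm.
Angle of view α = 2·arctan(d/2f) with d = 14.5485 mm and f = 10.9 mm.
d/2f = 0.66736; arctan(0.66736) ≈ 33.7176°, so α ≈ 67.4353°.

67.435°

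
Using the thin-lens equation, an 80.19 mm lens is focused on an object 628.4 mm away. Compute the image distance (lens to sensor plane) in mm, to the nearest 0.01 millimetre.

91.92 mm

1/dᵢ = 1/f − 1/dₒ = 1/80.19 − 1/628.4 = 0.0108790 mm⁻¹.
dᵢ = 1/0.0108790 ≈ 91.9199 mm.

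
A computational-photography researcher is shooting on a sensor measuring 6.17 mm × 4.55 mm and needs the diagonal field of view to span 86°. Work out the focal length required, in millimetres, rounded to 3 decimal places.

Sensor diagonal = √(6.17² + 4.55²) = √58.7714 ≈ 7.6663 mm.
From α = 2·arctan(d/2f) we get f = d / (2·tan(α/2)).
With d = 7.6663 mm and α/2 = 43°, tan(α/2) ≈ 0.93252, so f ≈ 7.6663 / 1.86503 ≈ 4.1105 mm.

4.111 mm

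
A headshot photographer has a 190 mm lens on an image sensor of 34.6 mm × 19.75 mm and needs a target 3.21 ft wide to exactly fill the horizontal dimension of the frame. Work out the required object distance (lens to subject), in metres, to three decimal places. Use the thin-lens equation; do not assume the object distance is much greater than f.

W: 3.21 ft × 304.8 mm/ft = 978.41 mm.
Magnification m = w/W = dᵢ/dₒ; combined with 1/f = 1/dₒ + 1/dᵢ this gives dₒ = f·(1 + W/w).
dₒ = 190 mm × (1 + 978.408/34.6) = 190 × 29.2777 ≈ 5562.761 mm = 5.56276 m.

5.563 m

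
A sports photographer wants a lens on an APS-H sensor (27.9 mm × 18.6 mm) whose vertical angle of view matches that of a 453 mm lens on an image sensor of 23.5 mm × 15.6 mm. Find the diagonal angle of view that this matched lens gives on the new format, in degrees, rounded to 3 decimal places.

Equal vertical AOV ⇒ f₂ = f₁ · 18.6/15.6 = 453 × 1.19231 ≈ 540.1154 mm.
Sensor diagonal = √(27.9² + 18.6²) = √1124.3700 ≈ 33.5316 mm.
Diagonal AOV on the new format = 2·arctan(33.5316 / (2 × 540.1154)) = 2·arctan(0.03104) ≈ 3.5559°.

3.556°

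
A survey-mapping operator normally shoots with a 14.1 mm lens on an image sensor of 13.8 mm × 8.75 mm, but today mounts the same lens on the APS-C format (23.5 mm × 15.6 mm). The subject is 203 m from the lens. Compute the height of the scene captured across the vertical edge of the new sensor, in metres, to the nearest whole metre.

The focal length stays 14.1 mm; the relevant sensor dimension is now h = 15.6 mm. Object distance dₒ = 203 m = 203000 mm.
Thin-lens field height W = h·(dₒ − f)/f = 15.6 × (203000 − 14.1)/14.1 ≈ 224580.145 mm = 224.58 m.

225 m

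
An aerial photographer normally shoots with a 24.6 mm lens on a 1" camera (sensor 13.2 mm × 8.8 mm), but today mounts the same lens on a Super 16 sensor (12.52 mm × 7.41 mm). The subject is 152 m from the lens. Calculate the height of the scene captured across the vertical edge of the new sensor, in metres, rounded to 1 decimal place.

The focal length stays 24.6 mm; the relevant sensor dimension is now h = 7.41 mm. Object distance dₒ = 152 m = 152000 mm.
Thin-lens field height W = h·(dₒ − f)/f = 7.41 × (152000 − 24.6)/24.6 ≈ 45777.956 mm = 45.778 m.

45.8 m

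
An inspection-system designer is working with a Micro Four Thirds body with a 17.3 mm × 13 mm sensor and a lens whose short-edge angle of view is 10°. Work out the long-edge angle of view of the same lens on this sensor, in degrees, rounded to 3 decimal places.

13.282°

From the short-edge AOV: f = 13 / (2·tan(5°)) = 13 / 0.17498 ≈ 74.2953 mm.
Long-edge AOV = 2·arctan(17.3 / (2 × 74.2953)) = 2·arctan(0.11643) ≈ 13.2818°.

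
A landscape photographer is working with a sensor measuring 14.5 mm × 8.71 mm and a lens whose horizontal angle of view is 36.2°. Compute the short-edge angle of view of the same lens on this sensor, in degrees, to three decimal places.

22.216°

From the horizontal AOV: f = 14.5 / (2·tan(18.1°)) = 14.5 / 0.65370 ≈ 22.1814 mm.
Short-edge AOV = 2·arctan(8.71 / (2 × 22.1814)) = 2·arctan(0.19634) ≈ 22.2158°.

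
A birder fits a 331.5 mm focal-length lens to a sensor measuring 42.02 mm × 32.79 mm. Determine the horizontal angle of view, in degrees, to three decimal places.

Angle of view α = 2·arctan(w/2f) with w = 42.02 mm and f = 331.5 mm.
w/2f = 0.06338; arctan(0.06338) ≈ 3.6265°, so α ≈ 7.2529°.

7.253°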